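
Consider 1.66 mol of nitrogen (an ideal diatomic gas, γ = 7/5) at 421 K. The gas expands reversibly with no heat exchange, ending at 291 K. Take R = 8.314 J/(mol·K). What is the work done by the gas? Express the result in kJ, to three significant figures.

W ≈ 4.49 kJ

Adiabatic ⇒ Q = 0, so W_by = −ΔU = nCᵥ(T₁ − T₂).
Cᵥ = 5R/2 = 20.79 J/(mol·K).
W = (1.66)(20.79)(421 − 291) = 4485 J.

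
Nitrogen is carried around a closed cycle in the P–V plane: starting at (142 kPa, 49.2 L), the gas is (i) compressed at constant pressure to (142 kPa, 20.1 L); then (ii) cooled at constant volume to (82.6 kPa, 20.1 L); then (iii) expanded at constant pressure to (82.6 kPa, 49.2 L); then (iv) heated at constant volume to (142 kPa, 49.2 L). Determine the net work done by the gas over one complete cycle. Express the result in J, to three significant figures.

W_net ≈ -1730 J

Constant-volume legs do no work.
W(i) = (142)(20.1 − 49.2) = -4132 J; W(iii) = (82.6)(49.2 − 20.1) = 2404 J.
W_net = -4132 + 2404 = -1729 J (the counter-clockwise enclosed area).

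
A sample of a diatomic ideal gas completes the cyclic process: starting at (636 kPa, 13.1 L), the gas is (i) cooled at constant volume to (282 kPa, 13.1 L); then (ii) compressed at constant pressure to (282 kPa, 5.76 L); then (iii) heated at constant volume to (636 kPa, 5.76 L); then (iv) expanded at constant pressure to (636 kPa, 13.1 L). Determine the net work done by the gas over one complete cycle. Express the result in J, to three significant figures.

W_net ≈ 2600 J

Constant-volume legs do no work.
W(ii) = (282)(5.76 − 13.1) = -2070 J; W(iv) = (636)(13.1 − 5.76) = 4668 J.
W_net = -2070 + 4668 = 2598 J (the clockwise enclosed area).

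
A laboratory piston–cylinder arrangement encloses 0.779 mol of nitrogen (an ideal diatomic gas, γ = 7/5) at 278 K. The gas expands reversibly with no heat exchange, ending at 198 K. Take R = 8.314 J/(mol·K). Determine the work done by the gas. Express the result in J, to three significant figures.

Adiabatic ⇒ Q = 0, so W_by = −ΔU = nCᵥ(T₁ − T₂).
Cᵥ = 5R/2 = 20.79 J/(mol·K).
W = (0.779)(20.79)(278 − 198) = 1295 J.

W ≈ 1300 J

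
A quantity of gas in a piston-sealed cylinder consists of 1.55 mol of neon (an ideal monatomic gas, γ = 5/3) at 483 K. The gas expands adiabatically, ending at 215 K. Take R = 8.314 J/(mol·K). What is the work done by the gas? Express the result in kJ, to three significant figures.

W ≈ 5.18 kJ

Adiabatic ⇒ Q = 0, so W_by = −ΔU = nCᵥ(T₁ − T₂).
Cᵥ = 3R/2 = 12.47 J/(mol·K).
W = (1.55)(12.47)(483 − 215) = 5180 J.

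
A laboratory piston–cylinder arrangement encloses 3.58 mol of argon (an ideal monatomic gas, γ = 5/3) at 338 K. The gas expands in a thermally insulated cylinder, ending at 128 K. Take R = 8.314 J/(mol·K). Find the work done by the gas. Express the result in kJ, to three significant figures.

W ≈ 9.38 kJ

Adiabatic ⇒ Q = 0, so W_by = −ΔU = nCᵥ(T₁ − T₂).
Cᵥ = 3R/2 = 12.47 J/(mol·K).
W = (3.58)(12.47)(338 − 128) = 9376 J.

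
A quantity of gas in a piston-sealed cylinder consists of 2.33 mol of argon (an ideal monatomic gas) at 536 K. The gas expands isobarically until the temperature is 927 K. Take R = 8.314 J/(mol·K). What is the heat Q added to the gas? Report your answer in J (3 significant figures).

Isobaric: W = nRΔT = (2.33)(8.314)(391) = 7574 J.
ΔU = nCᵥΔT with Cᵥ = 3R/2: ΔU = (2.33)(12.47)(391) = 11361 J.
Q = ΔU + W = 11361 + 7574 = 18936 J.

Q ≈ 18900 J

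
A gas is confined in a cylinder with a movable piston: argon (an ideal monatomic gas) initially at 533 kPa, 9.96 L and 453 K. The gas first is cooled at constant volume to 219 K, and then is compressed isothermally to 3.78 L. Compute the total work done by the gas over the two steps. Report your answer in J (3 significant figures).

Step 1 (isochoric): W = 0 (constant volume).
After step 1: P = 257.7 kPa (V unchanged).
Step 2 (isothermal): W = P₁V₁ ln(V₂/V₁) = (2566) ln(3.78/9.96) = -2487 J.
W_total = 0 − 2487 = -2487 J.

W_total ≈ -2490 J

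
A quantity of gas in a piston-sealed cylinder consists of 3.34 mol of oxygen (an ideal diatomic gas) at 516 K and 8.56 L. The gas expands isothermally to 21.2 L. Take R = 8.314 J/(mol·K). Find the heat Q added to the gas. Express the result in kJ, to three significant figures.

Isothermal ⇒ ΔU = 0, so Q = W = nRT ln(V₂/V₁).
Q = (3.34)(8.314)(516) ln(21.2/8.56) = 14329 × 0.9069 = 12995 J.

Q ≈ 13.0 kJ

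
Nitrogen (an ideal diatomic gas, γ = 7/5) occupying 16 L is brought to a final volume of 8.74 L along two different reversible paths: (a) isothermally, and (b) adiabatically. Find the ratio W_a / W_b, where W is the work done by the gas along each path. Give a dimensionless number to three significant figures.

Path (a) isothermal: W = P₁V₁ ln(V₂/V₁) → W_a/(P₁V₁) = -0.6047.
Path (b) adiabatic: W = P₁V₁(1 − (V₁/V₂)^(γ−1))/(γ−1) → W_b/(P₁V₁) = -0.6841.
W_a / W_b = -0.6047 / -0.6841 = 0.8839.

W_a / W_b ≈ 0.884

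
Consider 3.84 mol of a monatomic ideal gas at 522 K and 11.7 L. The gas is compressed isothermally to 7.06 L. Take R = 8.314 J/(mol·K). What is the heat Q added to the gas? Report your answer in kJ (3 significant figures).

Q ≈ -8.42 kJ

Isothermal ⇒ ΔU = 0, so Q = W = nRT ln(V₂/V₁).
Q = (3.84)(8.314)(522) ln(7.06/11.7) = 16665 × -0.5051 = -8418 J.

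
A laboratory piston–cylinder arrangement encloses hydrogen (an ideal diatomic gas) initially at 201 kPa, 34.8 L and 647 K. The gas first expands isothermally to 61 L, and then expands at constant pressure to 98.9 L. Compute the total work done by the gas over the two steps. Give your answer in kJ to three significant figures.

W_total ≈ 8.27 kJ

Step 1 (isothermal): W = P₁V₁ ln(V₂/V₁) = (6995) ln(61/34.8) = 3926 J.
After step 1: P = 114.7 kPa, V = 61 L, T = 647 K.
Step 2 (isobaric): W = PΔV = (114.7 kPa)(98.9 − 61 L) = 4346 J.
W_total = 3926 + 4346 = 8272 J.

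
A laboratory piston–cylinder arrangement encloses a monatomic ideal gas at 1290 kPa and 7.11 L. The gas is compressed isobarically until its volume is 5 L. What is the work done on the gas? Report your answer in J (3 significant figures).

W ≈ 2720 J

Isobaric: W = P ΔV.
W = (1290 kPa)(5 − 7.11 L) = (1290)(-2.11) = -2722 J.
Work on gas = −W_by = 2722 J.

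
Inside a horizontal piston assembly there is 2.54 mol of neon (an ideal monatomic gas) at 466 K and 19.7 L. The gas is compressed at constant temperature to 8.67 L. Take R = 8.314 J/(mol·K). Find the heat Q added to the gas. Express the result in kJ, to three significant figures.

Isothermal ⇒ ΔU = 0, so Q = W = nRT ln(V₂/V₁).
Q = (2.54)(8.314)(466) ln(8.67/19.7) = 9841 × -0.8207 = -8077 J.

Q ≈ -8.08 kJ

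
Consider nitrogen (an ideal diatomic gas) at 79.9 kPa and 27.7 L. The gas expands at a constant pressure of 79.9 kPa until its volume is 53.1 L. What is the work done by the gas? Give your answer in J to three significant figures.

W ≈ 2030 J

Isobaric: W = P ΔV.
W = (79.9 kPa)(53.1 − 27.7 L) = (79.9)(25.4) = 2029 J.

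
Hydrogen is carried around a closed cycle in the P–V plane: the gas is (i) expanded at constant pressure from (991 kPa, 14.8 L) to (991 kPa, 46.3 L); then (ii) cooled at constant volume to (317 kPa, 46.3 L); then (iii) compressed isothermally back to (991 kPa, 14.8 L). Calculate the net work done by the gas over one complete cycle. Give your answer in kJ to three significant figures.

W_net ≈ 14.5 kJ

Leg (i): W = PΔV = (991)(46.3 − 14.8) = 31216 J.
Leg (ii): W = 0.
Leg (iii): W = PᵢVᵢ ln(V_f/Vᵢ) = (14677) ln(14.8/46.3) = -16739 J.
W_net = 31216 − 16739 = 14477 J.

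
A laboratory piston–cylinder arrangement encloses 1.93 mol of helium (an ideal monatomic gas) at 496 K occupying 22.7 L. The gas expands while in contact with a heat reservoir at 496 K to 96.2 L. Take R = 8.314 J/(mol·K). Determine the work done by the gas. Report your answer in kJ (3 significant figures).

W ≈ 11.5 kJ

Isothermal: W = nRT ln(V₂/V₁).
W = (1.93)(8.314)(496) × ln(96.2/22.7)
  = 7959 × 1.444
W_by_gas = 11493 J.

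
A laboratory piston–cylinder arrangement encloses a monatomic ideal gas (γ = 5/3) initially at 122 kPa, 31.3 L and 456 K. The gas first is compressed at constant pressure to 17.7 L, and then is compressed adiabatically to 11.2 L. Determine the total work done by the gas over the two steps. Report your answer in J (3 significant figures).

Step 1 (isobaric): W = PΔV = (122 kPa)(17.7 − 31.3 L) = -1659 J.
After step 1: P = 122 kPa, V = 17.7 L, T = 257.9 K.
Step 2 (adiabatic): W = (P₁V₁ − P₂V₂)/(γ−1) = (2159 − 2930)/0.667 = -1156 J.
W_total = -1659 − 1156 = -2815 J.

W_total ≈ -2810 J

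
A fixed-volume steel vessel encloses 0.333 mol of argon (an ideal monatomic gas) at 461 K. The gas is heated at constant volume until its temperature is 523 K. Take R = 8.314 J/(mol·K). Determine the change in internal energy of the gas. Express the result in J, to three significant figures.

ΔU ≈ 257 J

Constant volume ⇒ W = 0, so Q = ΔU = nCᵥΔT with Cᵥ = 3R/2 = 12.47 J/(mol·K).
ΔU = (0.333)(12.47)(523 − 461) = 257.5 J.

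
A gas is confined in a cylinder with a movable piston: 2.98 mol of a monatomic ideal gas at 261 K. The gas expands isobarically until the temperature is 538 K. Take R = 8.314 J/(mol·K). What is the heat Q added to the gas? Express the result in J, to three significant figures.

Q ≈ 17200 J

Isobaric: W = nRΔT = (2.98)(8.314)(277) = 6863 J.
ΔU = nCᵥΔT with Cᵥ = 3R/2: ΔU = (2.98)(12.47)(277) = 10294 J.
Q = ΔU + W = 10294 + 6863 = 17157 J.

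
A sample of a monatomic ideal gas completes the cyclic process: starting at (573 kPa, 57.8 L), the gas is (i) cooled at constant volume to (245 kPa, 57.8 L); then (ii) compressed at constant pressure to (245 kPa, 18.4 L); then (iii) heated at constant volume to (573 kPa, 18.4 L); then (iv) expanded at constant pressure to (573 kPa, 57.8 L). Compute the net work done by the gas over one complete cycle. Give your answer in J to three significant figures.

Constant-volume legs do no work.
W(ii) = (245)(18.4 − 57.8) = -9653 J; W(iv) = (573)(57.8 − 18.4) = 22576 J.
W_net = -9653 + 22576 = 12923 J (the clockwise enclosed area).

W_net ≈ 12900 J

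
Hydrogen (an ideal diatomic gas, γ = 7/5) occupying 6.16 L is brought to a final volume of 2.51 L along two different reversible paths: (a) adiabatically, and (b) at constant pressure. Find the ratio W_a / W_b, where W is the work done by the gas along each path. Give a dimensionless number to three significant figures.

Path (a) adiabatic: W = P₁V₁(1 − (V₁/V₂)^(γ−1))/(γ−1) → W_a/(P₁V₁) = -1.08.
Path (b) isobaric: W = P₁(V₂ − V₁) → W_b/(P₁V₁) = -0.5925.
W_a / W_b = -1.08 / -0.5925 = 1.823.

W_a / W_b ≈ 1.82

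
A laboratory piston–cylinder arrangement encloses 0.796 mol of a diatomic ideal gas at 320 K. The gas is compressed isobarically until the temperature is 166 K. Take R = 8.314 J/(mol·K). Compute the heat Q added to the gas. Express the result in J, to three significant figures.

Isobaric: W = nRΔT = (0.796)(8.314)(-154) = -1019 J.
ΔU = nCᵥΔT with Cᵥ = 5R/2: ΔU = (0.796)(20.79)(-154) = -2548 J.
Q = ΔU + W = -2548 − 1019 = -3567 J.

Q ≈ -3570 J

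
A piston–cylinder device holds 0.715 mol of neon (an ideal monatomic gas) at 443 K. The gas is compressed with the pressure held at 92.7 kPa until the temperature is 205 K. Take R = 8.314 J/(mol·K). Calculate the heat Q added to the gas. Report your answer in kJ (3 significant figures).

Q ≈ -3.54 kJ

Isobaric: W = nRΔT = (0.715)(8.314)(-238) = -1415 J.
ΔU = nCᵥΔT with Cᵥ = 3R/2: ΔU = (0.715)(12.47)(-238) = -2122 J.
Q = ΔU + W = -2122 − 1415 = -3537 J.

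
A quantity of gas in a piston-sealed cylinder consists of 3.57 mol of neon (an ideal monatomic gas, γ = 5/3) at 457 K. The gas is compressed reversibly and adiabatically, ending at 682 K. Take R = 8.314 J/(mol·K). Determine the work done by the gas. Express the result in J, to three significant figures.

W ≈ -10000 J

Adiabatic ⇒ Q = 0, so W_by = −ΔU = nCᵥ(T₁ − T₂).
Cᵥ = 3R/2 = 12.47 J/(mol·K).
W = (3.57)(12.47)(457 − 682) = -10017 J.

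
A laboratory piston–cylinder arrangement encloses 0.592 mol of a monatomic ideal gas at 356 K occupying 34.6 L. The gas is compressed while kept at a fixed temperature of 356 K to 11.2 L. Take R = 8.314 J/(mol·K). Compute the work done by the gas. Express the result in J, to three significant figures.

Isothermal: W = nRT ln(V₂/V₁).
W = (0.592)(8.314)(356) × ln(11.2/34.6)
  = 1752 × -1.128
W_by_gas = -1976 J.

W ≈ -1980 J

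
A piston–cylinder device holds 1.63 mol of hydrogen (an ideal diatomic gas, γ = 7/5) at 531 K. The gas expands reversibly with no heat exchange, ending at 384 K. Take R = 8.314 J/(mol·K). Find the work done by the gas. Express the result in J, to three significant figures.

Adiabatic ⇒ Q = 0, so W_by = −ΔU = nCᵥ(T₁ − T₂).
Cᵥ = 5R/2 = 20.79 J/(mol·K).
W = (1.63)(20.79)(531 − 384) = 4980 J.

W ≈ 4980 J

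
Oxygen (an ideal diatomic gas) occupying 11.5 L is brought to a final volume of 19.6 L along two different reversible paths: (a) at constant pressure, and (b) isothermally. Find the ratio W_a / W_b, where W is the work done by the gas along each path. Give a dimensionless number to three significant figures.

W_a / W_b ≈ 1.32

Path (a) isobaric: W = P₁(V₂ − V₁) → W_a/(P₁V₁) = 0.7043.
Path (b) isothermal: W = P₁V₁ ln(V₂/V₁) → W_b/(P₁V₁) = 0.5332.
W_a / W_b = 0.7043 / 0.5332 = 1.321.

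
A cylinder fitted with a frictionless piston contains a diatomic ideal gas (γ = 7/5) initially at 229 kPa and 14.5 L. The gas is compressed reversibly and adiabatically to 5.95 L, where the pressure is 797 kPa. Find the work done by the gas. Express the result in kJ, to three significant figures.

W ≈ -3.55 kJ

Adiabatic: W = (P₁V₁ − P₂V₂)/(γ − 1) with γ = 7/5.
P₁V₁ = 3320 J, P₂V₂ = 4742 J.
W = (3320 − 4742) / 0.4 = -3554 J.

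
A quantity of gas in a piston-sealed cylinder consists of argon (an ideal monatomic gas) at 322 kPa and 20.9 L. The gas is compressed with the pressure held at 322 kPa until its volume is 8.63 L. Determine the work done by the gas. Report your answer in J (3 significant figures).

W ≈ -3950 J

Isobaric: W = P ΔV.
W = (322 kPa)(8.63 − 20.9 L) = (322)(-12.27) = -3951 J.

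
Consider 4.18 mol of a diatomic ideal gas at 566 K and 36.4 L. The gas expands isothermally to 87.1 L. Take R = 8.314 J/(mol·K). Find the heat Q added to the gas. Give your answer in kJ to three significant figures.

Isothermal ⇒ ΔU = 0, so Q = W = nRT ln(V₂/V₁).
Q = (4.18)(8.314)(566) ln(87.1/36.4) = 19670 × 0.8725 = 17162 J.

Q ≈ 17.2 kJ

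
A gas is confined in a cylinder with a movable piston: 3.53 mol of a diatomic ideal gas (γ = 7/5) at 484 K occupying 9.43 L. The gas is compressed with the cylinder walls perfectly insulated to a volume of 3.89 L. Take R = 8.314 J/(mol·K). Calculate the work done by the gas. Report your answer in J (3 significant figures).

Adiabatic: TV^(γ−1) = const with γ = 7/5.
T₂ = T₁ (V₁/V₂)^(γ−1) = 484 × (9.43/3.89)^0.4 = 484 × 1.425 = 689.7 K.
W_by = nCᵥ(T₁ − T₂) = (3.53)(20.79)(484 − 689.7) = -15094 J.

W ≈ -15100 J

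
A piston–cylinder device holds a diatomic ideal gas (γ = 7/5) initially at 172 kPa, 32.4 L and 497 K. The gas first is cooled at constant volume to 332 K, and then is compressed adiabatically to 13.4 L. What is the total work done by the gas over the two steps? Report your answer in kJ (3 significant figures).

W_total ≈ -3.94 kJ

Step 1 (isochoric): W = 0 (constant volume).
After step 1: P = 114.9 kPa (V unchanged).
Step 2 (adiabatic): W = (P₁V₁ − P₂V₂)/(γ−1) = (3723 − 5299)/0.4 = -3942 J.
W_total = 0 − 3942 = -3942 J.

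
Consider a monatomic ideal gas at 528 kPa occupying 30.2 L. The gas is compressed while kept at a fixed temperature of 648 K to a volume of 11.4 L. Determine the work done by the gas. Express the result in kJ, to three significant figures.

Isothermal: W = nRT ln(V₂/V₁) = P₁V₁ ln(V₂/V₁).
P₁V₁ = (528 kPa)(30.2 L) = 15946 J.
W = 15946 × ln(11.4/30.2) = 15946 × -0.9742
W_by_gas = -15535 J.

W ≈ -15.5 kJ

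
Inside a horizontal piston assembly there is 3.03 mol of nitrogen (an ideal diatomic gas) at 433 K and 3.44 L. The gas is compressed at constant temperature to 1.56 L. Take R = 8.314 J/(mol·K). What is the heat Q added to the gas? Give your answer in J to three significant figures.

Isothermal ⇒ ΔU = 0, so Q = W = nRT ln(V₂/V₁).
Q = (3.03)(8.314)(433) ln(1.56/3.44) = 10908 × -0.7908 = -8626 J.

Q ≈ -8630 J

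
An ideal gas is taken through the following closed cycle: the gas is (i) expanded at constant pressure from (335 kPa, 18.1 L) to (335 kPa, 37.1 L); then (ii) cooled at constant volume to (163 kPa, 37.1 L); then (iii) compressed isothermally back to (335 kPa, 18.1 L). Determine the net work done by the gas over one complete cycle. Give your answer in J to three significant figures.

Leg (i): W = PΔV = (335)(37.1 − 18.1) = 6365 J.
Leg (ii): W = 0.
Leg (iii): W = PᵢVᵢ ln(V_f/Vᵢ) = (6047) ln(18.1/37.1) = -4340 J.
W_net = 6365 − 4340 = 2025 J.

W_net ≈ 2020 J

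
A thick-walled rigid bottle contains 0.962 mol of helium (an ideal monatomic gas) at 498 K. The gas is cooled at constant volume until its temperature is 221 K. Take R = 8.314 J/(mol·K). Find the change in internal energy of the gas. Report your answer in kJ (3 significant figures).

Constant volume ⇒ W = 0, so Q = ΔU = nCᵥΔT with Cᵥ = 3R/2 = 12.47 J/(mol·K).
ΔU = (0.962)(12.47)(221 − 498) = -3323 J.

ΔU ≈ -3.32 kJ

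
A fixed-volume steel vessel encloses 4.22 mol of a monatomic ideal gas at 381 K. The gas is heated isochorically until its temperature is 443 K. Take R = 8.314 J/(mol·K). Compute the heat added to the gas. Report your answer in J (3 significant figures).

Q ≈ 3260 J

Constant volume ⇒ W = 0, so Q = ΔU = nCᵥΔT with Cᵥ = 3R/2 = 12.47 J/(mol·K).
ΔU = (4.22)(12.47)(443 − 381) = 3263 J.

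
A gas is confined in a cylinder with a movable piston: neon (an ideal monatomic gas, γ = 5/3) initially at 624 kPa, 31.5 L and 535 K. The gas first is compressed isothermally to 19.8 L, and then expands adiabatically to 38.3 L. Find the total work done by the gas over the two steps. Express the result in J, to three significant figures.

Step 1 (isothermal): W = P₁V₁ ln(V₂/V₁) = (19656) ln(19.8/31.5) = -9126 J.
After step 1: P = 992.7 kPa, V = 19.8 L, T = 535 K.
Step 2 (adiabatic): W = (P₁V₁ − P₂V₂)/(γ−1) = (19656 − 12661)/0.667 = 10492 J.
W_total = -9126 + 10492 = 1366 J.

W_total ≈ 1370 J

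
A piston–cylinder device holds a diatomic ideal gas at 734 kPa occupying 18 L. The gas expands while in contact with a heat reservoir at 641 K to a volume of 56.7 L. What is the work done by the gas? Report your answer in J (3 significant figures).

Isothermal: W = nRT ln(V₂/V₁) = P₁V₁ ln(V₂/V₁).
P₁V₁ = (734 kPa)(18 L) = 13212 J.
W = 13212 × ln(56.7/18) = 13212 × 1.147
W_by_gas = 15159 J.

W ≈ 15200 J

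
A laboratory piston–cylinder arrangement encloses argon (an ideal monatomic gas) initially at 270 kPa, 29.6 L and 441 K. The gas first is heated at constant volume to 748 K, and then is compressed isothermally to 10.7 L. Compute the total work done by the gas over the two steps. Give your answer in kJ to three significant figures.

W_total ≈ -13.8 kJ

Step 1 (isochoric): W = 0 (constant volume).
After step 1: P = 458 kPa (V unchanged).
Step 2 (isothermal): W = P₁V₁ ln(V₂/V₁) = (13556) ln(10.7/29.6) = -13793 J.
W_total = 0 − 13793 = -13793 J.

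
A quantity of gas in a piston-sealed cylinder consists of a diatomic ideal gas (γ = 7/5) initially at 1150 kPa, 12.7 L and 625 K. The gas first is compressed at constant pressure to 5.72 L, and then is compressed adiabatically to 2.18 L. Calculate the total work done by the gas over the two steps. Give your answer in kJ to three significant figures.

Step 1 (isobaric): W = PΔV = (1150 kPa)(5.72 − 12.7 L) = -8027 J.
After step 1: P = 1150 kPa, V = 5.72 L, T = 281.5 K.
Step 2 (adiabatic): W = (P₁V₁ − P₂V₂)/(γ−1) = (6578 − 9675)/0.4 = -7744 J.
W_total = -8027 − 7744 = -15771 J.

W_total ≈ -15.8 kJ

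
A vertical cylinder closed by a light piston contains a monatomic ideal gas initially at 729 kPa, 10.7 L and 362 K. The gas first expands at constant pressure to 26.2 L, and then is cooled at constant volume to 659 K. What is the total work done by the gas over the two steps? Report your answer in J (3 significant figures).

W_total ≈ 11300 J

Step 1 (isobaric): W = PΔV = (729 kPa)(26.2 − 10.7 L) = 11300 J.
Step 2 (isochoric): W = 0 (constant volume).
W_total = 11300 + 0 = 11300 J.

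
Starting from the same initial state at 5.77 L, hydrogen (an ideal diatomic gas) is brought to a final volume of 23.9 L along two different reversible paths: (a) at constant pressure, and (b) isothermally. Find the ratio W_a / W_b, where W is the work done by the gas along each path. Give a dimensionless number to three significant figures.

Path (a) isobaric: W = P₁(V₂ − V₁) → W_a/(P₁V₁) = 3.142.
Path (b) isothermal: W = P₁V₁ ln(V₂/V₁) → W_b/(P₁V₁) = 1.421.
W_a / W_b = 3.142 / 1.421 = 2.211.

W_a / W_b ≈ 2.21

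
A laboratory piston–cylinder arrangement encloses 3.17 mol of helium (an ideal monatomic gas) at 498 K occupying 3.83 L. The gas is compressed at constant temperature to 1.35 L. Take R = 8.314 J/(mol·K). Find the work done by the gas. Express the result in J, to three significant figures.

Isothermal: W = nRT ln(V₂/V₁).
W = (3.17)(8.314)(498) × ln(1.35/3.83)
  = 13125 × -1.043
W_by_gas = -13686 J.

W ≈ -13700 J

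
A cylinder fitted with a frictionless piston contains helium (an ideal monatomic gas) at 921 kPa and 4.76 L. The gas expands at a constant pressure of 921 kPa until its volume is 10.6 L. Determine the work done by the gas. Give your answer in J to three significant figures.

W ≈ 5380 J

Isobaric: W = P ΔV.
W = (921 kPa)(10.6 − 4.76 L) = (921)(5.84) = 5379 J.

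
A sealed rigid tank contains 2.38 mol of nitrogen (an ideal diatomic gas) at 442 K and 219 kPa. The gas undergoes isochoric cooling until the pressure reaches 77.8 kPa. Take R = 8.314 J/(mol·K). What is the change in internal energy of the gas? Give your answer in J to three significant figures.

Constant volume ⇒ W = 0, so Q = ΔU = nCᵥΔT with Cᵥ = 5R/2 = 20.79 J/(mol·K).
At constant V, T₂/T₁ = P₂/P₁ ⇒ ΔT = T₁(P₂/P₁ − 1) = 442·(77.8/219 − 1) = -285 K.
ΔU = (2.38)(20.79)(-285) = -14097 J.

ΔU ≈ -14100 J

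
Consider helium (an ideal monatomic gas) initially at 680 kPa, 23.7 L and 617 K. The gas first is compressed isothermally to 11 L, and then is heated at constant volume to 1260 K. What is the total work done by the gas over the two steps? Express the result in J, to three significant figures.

W_total ≈ -12400 J

Step 1 (isothermal): W = P₁V₁ ln(V₂/V₁) = (16116) ln(11/23.7) = -12370 J.
Step 2 (isochoric): W = 0 (constant volume).
W_total = -12370 + 0 = -12370 J.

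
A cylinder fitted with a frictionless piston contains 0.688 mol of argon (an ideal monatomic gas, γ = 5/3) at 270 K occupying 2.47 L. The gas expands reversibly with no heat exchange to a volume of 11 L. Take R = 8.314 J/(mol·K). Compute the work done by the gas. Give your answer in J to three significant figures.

W ≈ 1460 J

Adiabatic: TV^(γ−1) = const with γ = 5/3.
T₂ = T₁ (V₁/V₂)^(γ−1) = 270 × (2.47/11)^0.667 = 270 × 0.3694 = 99.75 K.
W_by = nCᵥ(T₁ − T₂) = (0.688)(12.47)(270 − 99.75) = 1461 J.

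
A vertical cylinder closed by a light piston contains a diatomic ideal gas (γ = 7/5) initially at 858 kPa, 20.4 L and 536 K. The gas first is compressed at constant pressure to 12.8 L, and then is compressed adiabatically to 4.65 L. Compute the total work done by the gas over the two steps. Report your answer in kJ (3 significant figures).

Step 1 (isobaric): W = PΔV = (858 kPa)(12.8 − 20.4 L) = -6521 J.
After step 1: P = 858 kPa, V = 12.8 L, T = 336.3 K.
Step 2 (adiabatic): W = (P₁V₁ − P₂V₂)/(γ−1) = (10982 − 16466)/0.4 = -13710 J.
W_total = -6521 − 13710 = -20231 J.

W_total ≈ -20.2 kJ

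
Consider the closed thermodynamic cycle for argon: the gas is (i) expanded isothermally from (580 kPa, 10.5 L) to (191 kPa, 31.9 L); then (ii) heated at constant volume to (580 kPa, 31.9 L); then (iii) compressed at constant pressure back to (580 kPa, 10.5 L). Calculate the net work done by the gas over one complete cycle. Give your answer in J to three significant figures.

Leg (i): W = PᵢVᵢ ln(V_f/Vᵢ) = (6090) ln(31.9/10.5) = 6767 J.
Leg (ii): W = 0.
Leg (iii): W = PΔV = (580)(10.5 − 31.9) = -12412 J.
W_net = 6767 − 12412 = -5645 J.

W_net ≈ -5640 J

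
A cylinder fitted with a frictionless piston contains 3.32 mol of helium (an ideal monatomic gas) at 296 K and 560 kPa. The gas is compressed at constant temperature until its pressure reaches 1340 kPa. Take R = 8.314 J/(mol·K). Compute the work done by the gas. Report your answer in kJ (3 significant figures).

Isothermal process: W = nRT ln(V₂/V₁) = nRT ln(P₁/P₂).
W = (3.32)(8.314)(296) × ln(560/1340)
  = 8170 × ln(0.4179) = 8170 × -0.8725
W_by_gas = -7129 J.

W ≈ -7.13 kJ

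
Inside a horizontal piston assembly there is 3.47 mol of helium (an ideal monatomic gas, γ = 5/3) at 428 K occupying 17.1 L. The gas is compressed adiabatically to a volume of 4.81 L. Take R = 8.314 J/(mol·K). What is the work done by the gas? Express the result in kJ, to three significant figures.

Adiabatic: TV^(γ−1) = const with γ = 5/3.
T₂ = T₁ (V₁/V₂)^(γ−1) = 428 × (17.1/4.81)^0.667 = 428 × 2.329 = 997 K.
W_by = nCᵥ(T₁ − T₂) = (3.47)(12.47)(428 − 997) = -24621 J.

W ≈ -24.6 kJ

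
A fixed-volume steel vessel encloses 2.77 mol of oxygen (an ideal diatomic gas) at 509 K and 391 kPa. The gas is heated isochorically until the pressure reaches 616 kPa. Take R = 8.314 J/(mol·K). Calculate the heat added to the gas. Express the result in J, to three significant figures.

Q ≈ 16900 J

Constant volume ⇒ W = 0, so Q = ΔU = nCᵥΔT with Cᵥ = 5R/2 = 20.79 J/(mol·K).
At constant V, T₂/T₁ = P₂/P₁ ⇒ ΔT = T₁(P₂/P₁ − 1) = 509·(616/391 − 1) = 292.9 K.
ΔU = (2.77)(20.79)(292.9) = 16864 J.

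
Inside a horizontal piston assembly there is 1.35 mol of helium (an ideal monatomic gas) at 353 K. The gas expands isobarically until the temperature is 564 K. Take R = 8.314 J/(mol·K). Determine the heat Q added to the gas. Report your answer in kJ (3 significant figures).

Q ≈ 5.92 kJ

Isobaric: W = nRΔT = (1.35)(8.314)(211) = 2368 J.
ΔU = nCᵥΔT with Cᵥ = 3R/2: ΔU = (1.35)(12.47)(211) = 3552 J.
Q = ΔU + W = 3552 + 2368 = 5921 J.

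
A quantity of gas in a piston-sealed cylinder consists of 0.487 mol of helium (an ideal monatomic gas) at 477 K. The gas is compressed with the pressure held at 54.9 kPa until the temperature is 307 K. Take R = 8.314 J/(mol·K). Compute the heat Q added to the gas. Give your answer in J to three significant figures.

Isobaric: W = nRΔT = (0.487)(8.314)(-170) = -688.3 J.
ΔU = nCᵥΔT with Cᵥ = 3R/2: ΔU = (0.487)(12.47)(-170) = -1032 J.
Q = ΔU + W = -1032 − 688.3 = -1721 J.

Q ≈ -1720 J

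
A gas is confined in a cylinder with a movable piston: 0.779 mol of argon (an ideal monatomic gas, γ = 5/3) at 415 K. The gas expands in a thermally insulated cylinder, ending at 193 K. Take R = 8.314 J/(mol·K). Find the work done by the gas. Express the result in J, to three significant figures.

Adiabatic ⇒ Q = 0, so W_by = −ΔU = nCᵥ(T₁ − T₂).
Cᵥ = 3R/2 = 12.47 J/(mol·K).
W = (0.779)(12.47)(415 − 193) = 2157 J.

W ≈ 2160 J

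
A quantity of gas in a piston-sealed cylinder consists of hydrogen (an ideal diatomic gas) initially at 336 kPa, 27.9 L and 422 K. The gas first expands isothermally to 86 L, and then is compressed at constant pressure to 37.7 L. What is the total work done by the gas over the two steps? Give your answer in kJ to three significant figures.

W_total ≈ 5.29 kJ

Step 1 (isothermal): W = P₁V₁ ln(V₂/V₁) = (9374) ln(86/27.9) = 10553 J.
After step 1: P = 109 kPa, V = 86 L, T = 422 K.
Step 2 (isobaric): W = PΔV = (109 kPa)(37.7 − 86 L) = -5265 J.
W_total = 10553 − 5265 = 5288 J.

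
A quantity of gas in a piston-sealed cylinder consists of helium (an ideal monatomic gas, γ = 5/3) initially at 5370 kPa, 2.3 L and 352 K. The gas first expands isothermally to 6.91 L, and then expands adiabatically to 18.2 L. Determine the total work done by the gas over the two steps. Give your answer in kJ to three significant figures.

W_total ≈ 22.4 kJ

Step 1 (isothermal): W = P₁V₁ ln(V₂/V₁) = (12351) ln(6.91/2.3) = 13587 J.
After step 1: P = 1787 kPa, V = 6.91 L, T = 352 K.
Step 2 (adiabatic): W = (P₁V₁ − P₂V₂)/(γ−1) = (12351 − 6476)/0.667 = 8813 J.
W_total = 13587 + 8813 = 22399 J.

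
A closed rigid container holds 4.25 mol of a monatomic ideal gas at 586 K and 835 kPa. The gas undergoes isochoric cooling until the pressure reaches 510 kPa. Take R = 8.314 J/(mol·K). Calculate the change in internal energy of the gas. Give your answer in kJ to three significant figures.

Constant volume ⇒ W = 0, so Q = ΔU = nCᵥΔT with Cᵥ = 3R/2 = 12.47 J/(mol·K).
At constant V, T₂/T₁ = P₂/P₁ ⇒ ΔT = T₁(P₂/P₁ − 1) = 586·(510/835 − 1) = -228.1 K.
ΔU = (4.25)(12.47)(-228.1) = -12089 J.

ΔU ≈ -12.1 kJ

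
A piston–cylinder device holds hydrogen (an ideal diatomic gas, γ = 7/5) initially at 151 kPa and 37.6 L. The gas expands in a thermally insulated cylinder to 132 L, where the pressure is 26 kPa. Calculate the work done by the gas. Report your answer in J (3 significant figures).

W ≈ 5610 J

Adiabatic: W = (P₁V₁ − P₂V₂)/(γ − 1) with γ = 7/5.
P₁V₁ = 5678 J, P₂V₂ = 3432 J.
W = (5678 − 3432) / 0.4 = 5614 J.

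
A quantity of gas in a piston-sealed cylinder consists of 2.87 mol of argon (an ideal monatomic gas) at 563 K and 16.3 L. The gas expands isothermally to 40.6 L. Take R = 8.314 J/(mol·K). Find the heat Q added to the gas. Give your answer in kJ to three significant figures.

Isothermal ⇒ ΔU = 0, so Q = W = nRT ln(V₂/V₁).
Q = (2.87)(8.314)(563) ln(40.6/16.3) = 13434 × 0.9126 = 12260 J.

Q ≈ 12.3 kJ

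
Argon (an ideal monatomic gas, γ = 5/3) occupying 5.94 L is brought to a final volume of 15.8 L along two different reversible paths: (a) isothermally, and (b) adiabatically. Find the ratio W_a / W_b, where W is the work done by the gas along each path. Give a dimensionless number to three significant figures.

W_a / W_b ≈ 1.36

Path (a) isothermal: W = P₁V₁ ln(V₂/V₁) → W_a/(P₁V₁) = 0.9783.
Path (b) adiabatic: W = P₁V₁(1 − (V₁/V₂)^(γ−1))/(γ−1) → W_b/(P₁V₁) = 0.7187.
W_a / W_b = 0.9783 / 0.7187 = 1.361.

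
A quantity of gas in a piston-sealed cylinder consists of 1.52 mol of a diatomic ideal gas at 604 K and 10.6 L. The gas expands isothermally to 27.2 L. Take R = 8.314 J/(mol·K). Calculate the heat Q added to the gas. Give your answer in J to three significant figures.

Isothermal ⇒ ΔU = 0, so Q = W = nRT ln(V₂/V₁).
Q = (1.52)(8.314)(604) ln(27.2/10.6) = 7633 × 0.9424 = 7193 J.

Q ≈ 7190 J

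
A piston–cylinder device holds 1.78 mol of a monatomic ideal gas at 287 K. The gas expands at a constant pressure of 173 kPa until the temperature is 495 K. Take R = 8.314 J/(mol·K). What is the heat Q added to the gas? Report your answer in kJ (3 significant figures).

Q ≈ 7.70 kJ

Isobaric: W = nRΔT = (1.78)(8.314)(208) = 3078 J.
ΔU = nCᵥΔT with Cᵥ = 3R/2: ΔU = (1.78)(12.47)(208) = 4617 J.
Q = ΔU + W = 4617 + 3078 = 7695 J.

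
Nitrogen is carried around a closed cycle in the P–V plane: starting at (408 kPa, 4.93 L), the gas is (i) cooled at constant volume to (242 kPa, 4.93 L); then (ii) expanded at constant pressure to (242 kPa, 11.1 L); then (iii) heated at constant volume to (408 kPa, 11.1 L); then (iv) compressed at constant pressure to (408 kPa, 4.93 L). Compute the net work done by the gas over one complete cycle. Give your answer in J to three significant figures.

Constant-volume legs do no work.
W(ii) = (242)(11.1 − 4.93) = 1493 J; W(iv) = (408)(4.93 − 11.1) = -2517 J.
W_net = 1493 − 2517 = -1024 J (the counter-clockwise enclosed area).

W_net ≈ -1020 J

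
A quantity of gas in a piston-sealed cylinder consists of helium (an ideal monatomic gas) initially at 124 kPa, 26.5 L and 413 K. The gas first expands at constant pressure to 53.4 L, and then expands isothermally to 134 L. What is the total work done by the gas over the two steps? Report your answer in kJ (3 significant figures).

Step 1 (isobaric): W = PΔV = (124 kPa)(53.4 − 26.5 L) = 3336 J.
After step 1: P = 124 kPa, V = 53.4 L, T = 832.2 K.
Step 2 (isothermal): W = P₁V₁ ln(V₂/V₁) = (6622) ln(134/53.4) = 6092 J.
W_total = 3336 + 6092 = 9428 J.

W_total ≈ 9.43 kJ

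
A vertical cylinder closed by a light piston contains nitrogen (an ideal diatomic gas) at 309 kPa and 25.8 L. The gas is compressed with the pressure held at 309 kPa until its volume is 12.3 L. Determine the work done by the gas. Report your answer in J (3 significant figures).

Isobaric: W = P ΔV.
W = (309 kPa)(12.3 − 25.8 L) = (309)(-13.5) = -4172 J.

W ≈ -4170 J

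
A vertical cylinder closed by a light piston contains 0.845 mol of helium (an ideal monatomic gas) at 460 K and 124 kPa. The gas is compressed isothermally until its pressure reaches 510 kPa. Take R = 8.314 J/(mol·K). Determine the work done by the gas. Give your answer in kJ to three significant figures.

W ≈ -4.57 kJ

Isothermal process: W = nRT ln(V₂/V₁) = nRT ln(P₁/P₂).
W = (0.845)(8.314)(460) × ln(124/510)
  = 3232 × ln(0.2431) = 3232 × -1.414
W_by_gas = -4570 J.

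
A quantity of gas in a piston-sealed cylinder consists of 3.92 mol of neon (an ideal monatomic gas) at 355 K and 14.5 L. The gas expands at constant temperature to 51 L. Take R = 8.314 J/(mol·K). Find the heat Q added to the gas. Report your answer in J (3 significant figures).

Q ≈ 14600 J

Isothermal ⇒ ΔU = 0, so Q = W = nRT ln(V₂/V₁).
Q = (3.92)(8.314)(355) ln(51/14.5) = 11570 × 1.258 = 14551 J.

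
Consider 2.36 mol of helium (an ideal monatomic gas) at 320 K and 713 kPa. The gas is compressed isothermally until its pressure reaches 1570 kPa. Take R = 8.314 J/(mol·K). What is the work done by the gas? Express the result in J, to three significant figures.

W ≈ -4960 J

Isothermal process: W = nRT ln(V₂/V₁) = nRT ln(P₁/P₂).
W = (2.36)(8.314)(320) × ln(713/1570)
  = 6279 × ln(0.4541) = 6279 × -0.7893
W_by_gas = -4956 J.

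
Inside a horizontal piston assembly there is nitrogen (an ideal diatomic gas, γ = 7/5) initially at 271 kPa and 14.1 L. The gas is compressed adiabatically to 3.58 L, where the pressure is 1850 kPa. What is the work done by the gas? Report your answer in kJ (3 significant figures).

Adiabatic: W = (P₁V₁ − P₂V₂)/(γ − 1) with γ = 7/5.
P₁V₁ = 3821 J, P₂V₂ = 6623 J.
W = (3821 − 6623) / 0.4 = -7005 J.

W ≈ -7.00 kJ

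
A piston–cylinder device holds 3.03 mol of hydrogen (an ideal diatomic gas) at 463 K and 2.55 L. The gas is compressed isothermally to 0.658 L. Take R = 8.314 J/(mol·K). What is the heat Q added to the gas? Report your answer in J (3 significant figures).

Isothermal ⇒ ΔU = 0, so Q = W = nRT ln(V₂/V₁).
Q = (3.03)(8.314)(463) ln(0.658/2.55) = 11664 × -1.355 = -15800 J.

Q ≈ -15800 J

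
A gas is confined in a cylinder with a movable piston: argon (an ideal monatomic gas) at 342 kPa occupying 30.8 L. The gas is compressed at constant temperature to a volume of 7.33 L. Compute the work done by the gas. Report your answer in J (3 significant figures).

Isothermal: W = nRT ln(V₂/V₁) = P₁V₁ ln(V₂/V₁).
P₁V₁ = (342 kPa)(30.8 L) = 10534 J.
W = 10534 × ln(7.33/30.8) = 10534 × -1.436
W_by_gas = -15121 J.

W ≈ -15100 J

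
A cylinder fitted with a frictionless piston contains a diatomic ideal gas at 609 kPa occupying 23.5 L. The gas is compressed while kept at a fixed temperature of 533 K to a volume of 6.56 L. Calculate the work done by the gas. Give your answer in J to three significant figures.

Isothermal: W = nRT ln(V₂/V₁) = P₁V₁ ln(V₂/V₁).
P₁V₁ = (609 kPa)(23.5 L) = 14312 J.
W = 14312 × ln(6.56/23.5) = 14312 × -1.276
W_by_gas = -18262 J.

W ≈ -18300 J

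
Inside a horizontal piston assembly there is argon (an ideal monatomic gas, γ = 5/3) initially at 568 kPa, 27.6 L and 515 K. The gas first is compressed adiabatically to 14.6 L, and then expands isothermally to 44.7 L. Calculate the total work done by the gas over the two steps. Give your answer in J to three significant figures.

W_total ≈ 14400 J

Step 1 (adiabatic): W = (P₁V₁ − P₂V₂)/(γ−1) = (15677 − 23968)/0.667 = -12437 J.
After step 1: P = 1642 kPa, V = 14.6 L, T = 787.4 K.
Step 2 (isothermal): W = P₁V₁ ln(V₂/V₁) = (23968) ln(44.7/14.6) = 26819 J.
W_total = -12437 + 26819 = 14382 J.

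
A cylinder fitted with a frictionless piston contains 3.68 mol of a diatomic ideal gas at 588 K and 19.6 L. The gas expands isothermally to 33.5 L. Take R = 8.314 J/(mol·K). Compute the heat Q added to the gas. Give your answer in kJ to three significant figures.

Q ≈ 9.64 kJ

Isothermal ⇒ ΔU = 0, so Q = W = nRT ln(V₂/V₁).
Q = (3.68)(8.314)(588) ln(33.5/19.6) = 17990 × 0.536 = 9643 J.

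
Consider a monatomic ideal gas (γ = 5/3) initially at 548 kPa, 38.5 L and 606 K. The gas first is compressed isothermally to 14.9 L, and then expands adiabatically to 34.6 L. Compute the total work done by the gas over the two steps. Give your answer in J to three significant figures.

W_total ≈ -6430 J

Step 1 (isothermal): W = P₁V₁ ln(V₂/V₁) = (21098) ln(14.9/38.5) = -20028 J.
After step 1: P = 1416 kPa, V = 14.9 L, T = 606 K.
Step 2 (adiabatic): W = (P₁V₁ − P₂V₂)/(γ−1) = (21098 − 12031)/0.667 = 13600 J.
W_total = -20028 + 13600 = -6428 J.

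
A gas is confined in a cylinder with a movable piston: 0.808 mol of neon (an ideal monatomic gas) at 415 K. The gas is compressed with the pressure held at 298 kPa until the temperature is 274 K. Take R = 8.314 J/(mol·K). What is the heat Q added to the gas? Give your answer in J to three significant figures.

Isobaric: W = nRΔT = (0.808)(8.314)(-141) = -947.2 J.
ΔU = nCᵥΔT with Cᵥ = 3R/2: ΔU = (0.808)(12.47)(-141) = -1421 J.
Q = ΔU + W = -1421 − 947.2 = -2368 J.

Q ≈ -2370 J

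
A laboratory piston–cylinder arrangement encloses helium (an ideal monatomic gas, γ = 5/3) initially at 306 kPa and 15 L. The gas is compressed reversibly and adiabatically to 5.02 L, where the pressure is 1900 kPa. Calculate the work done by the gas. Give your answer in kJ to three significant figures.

Adiabatic: W = (P₁V₁ − P₂V₂)/(γ − 1) with γ = 5/3.
P₁V₁ = 4590 J, P₂V₂ = 9538 J.
W = (4590 − 9538) / 0.6667 = -7422 J.

W ≈ -7.42 kJ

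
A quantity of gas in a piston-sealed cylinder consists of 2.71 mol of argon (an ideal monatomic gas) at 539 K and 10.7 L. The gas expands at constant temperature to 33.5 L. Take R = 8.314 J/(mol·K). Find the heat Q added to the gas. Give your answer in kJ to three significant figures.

Q ≈ 13.9 kJ

Isothermal ⇒ ΔU = 0, so Q = W = nRT ln(V₂/V₁).
Q = (2.71)(8.314)(539) ln(33.5/10.7) = 12144 × 1.141 = 13860 J.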